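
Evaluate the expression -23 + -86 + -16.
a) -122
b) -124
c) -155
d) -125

First: -23 + -86 = -109
Then: -109 + -16 = -125
d) -125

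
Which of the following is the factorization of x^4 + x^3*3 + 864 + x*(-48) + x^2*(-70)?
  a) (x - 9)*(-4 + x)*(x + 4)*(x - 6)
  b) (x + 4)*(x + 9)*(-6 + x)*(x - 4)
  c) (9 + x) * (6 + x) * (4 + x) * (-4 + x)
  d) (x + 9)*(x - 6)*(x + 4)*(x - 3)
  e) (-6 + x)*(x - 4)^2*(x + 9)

We need to factor x^4 + x^3*3 + 864 + x*(-48) + x^2*(-70).
The factored form is (x + 4)*(x + 9)*(-6 + x)*(x - 4).
b) (x + 4)*(x + 9)*(-6 + x)*(x - 4)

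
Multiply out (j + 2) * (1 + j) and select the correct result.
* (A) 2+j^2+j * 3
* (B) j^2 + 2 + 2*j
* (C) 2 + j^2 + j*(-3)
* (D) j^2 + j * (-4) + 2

Expanding (j + 2) * (1 + j):
= 2+j^2+j * 3
A) 2+j^2+j * 3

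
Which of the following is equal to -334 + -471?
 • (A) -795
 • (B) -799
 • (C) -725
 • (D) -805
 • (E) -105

-334 + -471 = -805
D) -805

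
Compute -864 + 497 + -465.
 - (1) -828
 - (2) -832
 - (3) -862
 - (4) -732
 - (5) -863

First: -864 + 497 = -367
Then: -367 + -465 = -832
2) -832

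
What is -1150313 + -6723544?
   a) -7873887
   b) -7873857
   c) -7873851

-1150313 + -6723544 = -7873857
b) -7873857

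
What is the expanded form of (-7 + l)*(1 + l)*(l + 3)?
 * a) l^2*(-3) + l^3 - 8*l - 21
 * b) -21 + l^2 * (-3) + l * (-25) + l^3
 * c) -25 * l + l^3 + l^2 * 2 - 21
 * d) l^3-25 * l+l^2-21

Expanding (-7 + l)*(1 + l)*(l + 3):
= -21 + l^2 * (-3) + l * (-25) + l^3
b) -21 + l^2 * (-3) + l * (-25) + l^3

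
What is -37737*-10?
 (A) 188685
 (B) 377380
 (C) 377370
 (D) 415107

-37737 * -10 = 377370
C) 377370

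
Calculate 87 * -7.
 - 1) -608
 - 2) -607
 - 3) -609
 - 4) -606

87 * -7 = -609
3) -609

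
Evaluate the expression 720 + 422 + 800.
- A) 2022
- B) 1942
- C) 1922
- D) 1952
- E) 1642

First: 720 + 422 = 1142
Then: 1142 + 800 = 1942
B) 1942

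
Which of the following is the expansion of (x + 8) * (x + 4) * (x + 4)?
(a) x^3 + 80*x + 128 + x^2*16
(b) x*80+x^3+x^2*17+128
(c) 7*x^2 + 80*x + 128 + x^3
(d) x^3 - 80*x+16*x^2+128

Expanding (x + 8) * (x + 4) * (x + 4):
= x^3 + 80*x + 128 + x^2*16
a) x^3 + 80*x + 128 + x^2*16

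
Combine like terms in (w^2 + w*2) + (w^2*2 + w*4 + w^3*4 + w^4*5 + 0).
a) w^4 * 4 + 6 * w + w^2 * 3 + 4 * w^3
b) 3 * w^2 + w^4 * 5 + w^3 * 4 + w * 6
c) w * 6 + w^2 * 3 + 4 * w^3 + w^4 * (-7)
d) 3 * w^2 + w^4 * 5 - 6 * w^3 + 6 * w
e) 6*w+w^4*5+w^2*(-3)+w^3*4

Adding the polynomials and combining like terms:
(w^2 + w*2) + (w^2*2 + w*4 + w^3*4 + w^4*5 + 0)
= 3 * w^2 + w^4 * 5 + w^3 * 4 + w * 6
b) 3 * w^2 + w^4 * 5 + w^3 * 4 + w * 6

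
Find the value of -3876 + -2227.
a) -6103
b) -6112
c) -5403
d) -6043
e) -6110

-3876 + -2227 = -6103
a) -6103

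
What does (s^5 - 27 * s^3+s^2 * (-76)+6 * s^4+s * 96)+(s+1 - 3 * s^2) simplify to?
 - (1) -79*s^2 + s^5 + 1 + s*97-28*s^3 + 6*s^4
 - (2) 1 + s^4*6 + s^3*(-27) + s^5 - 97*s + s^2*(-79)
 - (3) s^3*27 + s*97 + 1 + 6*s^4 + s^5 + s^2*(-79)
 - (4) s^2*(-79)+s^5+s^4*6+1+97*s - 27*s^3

Adding the polynomials and combining like terms:
(s^5 - 27*s^3 + s^2*(-76) + 6*s^4 + s*96) + (s + 1 - 3*s^2)
= s^2*(-79)+s^5+s^4*6+1+97*s - 27*s^3
4) s^2*(-79)+s^5+s^4*6+1+97*s - 27*s^3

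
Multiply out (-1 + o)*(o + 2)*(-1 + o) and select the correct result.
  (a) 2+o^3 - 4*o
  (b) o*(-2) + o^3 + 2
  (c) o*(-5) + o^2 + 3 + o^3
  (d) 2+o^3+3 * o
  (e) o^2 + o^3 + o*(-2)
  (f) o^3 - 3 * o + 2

Expanding (-1 + o)*(o + 2)*(-1 + o):
= o^3 - 3 * o + 2
f) o^3 - 3 * o + 2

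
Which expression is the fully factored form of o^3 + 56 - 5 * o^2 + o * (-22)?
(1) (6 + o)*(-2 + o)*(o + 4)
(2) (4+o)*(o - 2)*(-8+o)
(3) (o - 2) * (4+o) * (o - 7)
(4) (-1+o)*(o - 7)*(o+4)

We need to factor o^3 + 56 - 5 * o^2 + o * (-22).
The factored form is (o - 2) * (4+o) * (o - 7).
3) (o - 2) * (4+o) * (o - 7)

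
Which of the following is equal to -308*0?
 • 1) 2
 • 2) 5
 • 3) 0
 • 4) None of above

-308 * 0 = 0
3) 0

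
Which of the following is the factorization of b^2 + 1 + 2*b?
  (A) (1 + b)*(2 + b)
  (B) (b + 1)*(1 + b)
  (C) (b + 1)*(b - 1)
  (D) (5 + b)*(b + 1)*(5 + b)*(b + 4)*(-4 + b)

We need to factor b^2 + 1 + 2*b.
The factored form is (b + 1)*(1 + b).
B) (b + 1)*(1 + b)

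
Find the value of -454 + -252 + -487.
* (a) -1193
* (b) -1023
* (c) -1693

First: -454 + -252 = -706
Then: -706 + -487 = -1193
a) -1193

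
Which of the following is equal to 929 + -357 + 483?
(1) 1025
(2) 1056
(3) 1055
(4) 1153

First: 929 + -357 = 572
Then: 572 + 483 = 1055
3) 1055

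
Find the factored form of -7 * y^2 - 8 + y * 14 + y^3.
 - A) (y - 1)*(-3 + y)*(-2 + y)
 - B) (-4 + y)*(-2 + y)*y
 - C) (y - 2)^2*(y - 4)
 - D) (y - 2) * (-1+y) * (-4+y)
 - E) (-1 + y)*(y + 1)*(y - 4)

We need to factor -7 * y^2 - 8 + y * 14 + y^3.
The factored form is (y - 2) * (-1+y) * (-4+y).
D) (y - 2) * (-1+y) * (-4+y)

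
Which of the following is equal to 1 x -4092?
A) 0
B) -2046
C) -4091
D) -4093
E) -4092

1 * -4092 = -4092
E) -4092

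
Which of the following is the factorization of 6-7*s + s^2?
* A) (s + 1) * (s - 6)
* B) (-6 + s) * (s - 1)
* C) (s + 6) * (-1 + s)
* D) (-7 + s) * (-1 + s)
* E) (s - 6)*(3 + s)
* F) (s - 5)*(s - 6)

We need to factor 6-7*s + s^2.
The factored form is (-6 + s) * (s - 1).
B) (-6 + s) * (s - 1)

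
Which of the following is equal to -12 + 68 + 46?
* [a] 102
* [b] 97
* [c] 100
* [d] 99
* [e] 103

First: -12 + 68 = 56
Then: 56 + 46 = 102
a) 102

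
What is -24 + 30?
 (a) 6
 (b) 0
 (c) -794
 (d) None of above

-24 + 30 = 6
a) 6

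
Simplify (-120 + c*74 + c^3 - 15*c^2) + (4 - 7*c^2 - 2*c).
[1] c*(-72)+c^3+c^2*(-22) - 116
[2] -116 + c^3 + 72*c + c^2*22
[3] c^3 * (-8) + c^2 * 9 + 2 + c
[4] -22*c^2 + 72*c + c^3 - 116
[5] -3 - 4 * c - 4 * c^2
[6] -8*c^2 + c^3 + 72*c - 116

Adding the polynomials and combining like terms:
(-120 + c*74 + c^3 - 15*c^2) + (4 - 7*c^2 - 2*c)
= -22*c^2 + 72*c + c^3 - 116
4) -22*c^2 + 72*c + c^3 - 116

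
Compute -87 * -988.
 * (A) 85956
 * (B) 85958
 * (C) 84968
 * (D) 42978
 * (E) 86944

-87 * -988 = 85956
A) 85956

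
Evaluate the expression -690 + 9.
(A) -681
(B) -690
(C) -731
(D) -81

-690 + 9 = -681
A) -681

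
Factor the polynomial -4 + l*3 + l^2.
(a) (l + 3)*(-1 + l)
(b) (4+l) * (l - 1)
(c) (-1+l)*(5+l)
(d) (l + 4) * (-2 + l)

We need to factor -4 + l*3 + l^2.
The factored form is (4+l) * (l - 1).
b) (4+l) * (l - 1)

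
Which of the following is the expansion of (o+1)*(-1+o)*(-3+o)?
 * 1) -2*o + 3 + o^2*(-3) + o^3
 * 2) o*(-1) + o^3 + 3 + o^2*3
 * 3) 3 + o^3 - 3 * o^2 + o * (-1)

Expanding (o+1)*(-1+o)*(-3+o):
= 3 + o^3 - 3 * o^2 + o * (-1)
3) 3 + o^3 - 3 * o^2 + o * (-1)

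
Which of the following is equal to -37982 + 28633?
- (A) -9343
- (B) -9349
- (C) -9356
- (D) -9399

-37982 + 28633 = -9349
B) -9349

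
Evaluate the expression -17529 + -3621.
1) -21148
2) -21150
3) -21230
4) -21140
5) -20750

-17529 + -3621 = -21150
2) -21150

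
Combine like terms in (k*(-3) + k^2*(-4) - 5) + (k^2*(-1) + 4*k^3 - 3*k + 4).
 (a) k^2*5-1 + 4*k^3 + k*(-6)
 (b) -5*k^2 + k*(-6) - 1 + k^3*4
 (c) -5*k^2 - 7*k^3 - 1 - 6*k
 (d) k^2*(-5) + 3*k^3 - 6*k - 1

Adding the polynomials and combining like terms:
(k*(-3) + k^2*(-4) - 5) + (k^2*(-1) + 4*k^3 - 3*k + 4)
= -5*k^2 + k*(-6) - 1 + k^3*4
b) -5*k^2 + k*(-6) - 1 + k^3*4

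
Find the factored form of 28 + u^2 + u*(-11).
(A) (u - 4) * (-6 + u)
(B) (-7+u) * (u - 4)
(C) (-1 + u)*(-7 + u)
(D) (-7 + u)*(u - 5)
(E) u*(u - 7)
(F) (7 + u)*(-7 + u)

We need to factor 28 + u^2 + u*(-11).
The factored form is (-7+u) * (u - 4).
B) (-7+u) * (u - 4)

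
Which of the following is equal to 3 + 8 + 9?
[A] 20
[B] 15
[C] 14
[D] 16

First: 3 + 8 = 11
Then: 11 + 9 = 20
A) 20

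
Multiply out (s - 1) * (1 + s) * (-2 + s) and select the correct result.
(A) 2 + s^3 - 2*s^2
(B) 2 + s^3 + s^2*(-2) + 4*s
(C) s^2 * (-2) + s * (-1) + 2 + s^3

Expanding (s - 1) * (1 + s) * (-2 + s):
= s^2 * (-2) + s * (-1) + 2 + s^3
C) s^2 * (-2) + s * (-1) + 2 + s^3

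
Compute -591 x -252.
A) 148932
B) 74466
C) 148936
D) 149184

-591 * -252 = 148932
A) 148932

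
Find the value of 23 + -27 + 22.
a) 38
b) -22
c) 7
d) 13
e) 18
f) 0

First: 23 + -27 = -4
Then: -4 + 22 = 18
e) 18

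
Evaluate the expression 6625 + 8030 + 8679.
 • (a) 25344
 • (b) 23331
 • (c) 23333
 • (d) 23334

First: 6625 + 8030 = 14655
Then: 14655 + 8679 = 23334
d) 23334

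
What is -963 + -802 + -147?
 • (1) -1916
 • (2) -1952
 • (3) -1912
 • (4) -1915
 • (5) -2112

First: -963 + -802 = -1765
Then: -1765 + -147 = -1912
3) -1912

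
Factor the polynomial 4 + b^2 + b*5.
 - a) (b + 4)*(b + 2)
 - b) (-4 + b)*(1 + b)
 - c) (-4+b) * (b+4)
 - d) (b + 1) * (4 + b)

We need to factor 4 + b^2 + b*5.
The factored form is (b + 1) * (4 + b).
d) (b + 1) * (4 + b)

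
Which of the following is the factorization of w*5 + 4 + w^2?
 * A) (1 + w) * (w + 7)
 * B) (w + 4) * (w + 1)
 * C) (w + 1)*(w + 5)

We need to factor w*5 + 4 + w^2.
The factored form is (w + 4) * (w + 1).
B) (w + 4) * (w + 1)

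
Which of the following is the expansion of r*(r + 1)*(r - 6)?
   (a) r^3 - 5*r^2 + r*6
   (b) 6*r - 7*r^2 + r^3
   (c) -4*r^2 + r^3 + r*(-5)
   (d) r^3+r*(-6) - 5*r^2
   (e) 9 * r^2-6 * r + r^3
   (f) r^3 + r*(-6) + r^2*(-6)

Expanding r*(r + 1)*(r - 6):
= r^3+r*(-6) - 5*r^2
d) r^3+r*(-6) - 5*r^2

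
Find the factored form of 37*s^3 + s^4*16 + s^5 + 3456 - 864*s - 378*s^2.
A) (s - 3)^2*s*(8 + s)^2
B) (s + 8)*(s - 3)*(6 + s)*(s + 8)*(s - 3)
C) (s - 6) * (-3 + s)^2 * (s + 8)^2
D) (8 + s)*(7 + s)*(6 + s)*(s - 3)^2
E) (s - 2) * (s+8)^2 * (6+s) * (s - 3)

We need to factor 37*s^3 + s^4*16 + s^5 + 3456 - 864*s - 378*s^2.
The factored form is (s + 8)*(s - 3)*(6 + s)*(s + 8)*(s - 3).
B) (s + 8)*(s - 3)*(6 + s)*(s + 8)*(s - 3)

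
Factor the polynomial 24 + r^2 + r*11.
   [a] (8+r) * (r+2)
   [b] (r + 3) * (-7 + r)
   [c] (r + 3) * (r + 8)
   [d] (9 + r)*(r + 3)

We need to factor 24 + r^2 + r*11.
The factored form is (r + 3) * (r + 8).
c) (r + 3) * (r + 8)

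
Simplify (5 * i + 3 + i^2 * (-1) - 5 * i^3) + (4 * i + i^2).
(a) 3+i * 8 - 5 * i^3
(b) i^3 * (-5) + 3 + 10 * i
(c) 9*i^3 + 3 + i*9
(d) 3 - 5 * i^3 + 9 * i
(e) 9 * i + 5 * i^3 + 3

Adding the polynomials and combining like terms:
(5*i + 3 + i^2*(-1) - 5*i^3) + (4*i + i^2)
= 3 - 5 * i^3 + 9 * i
d) 3 - 5 * i^3 + 9 * i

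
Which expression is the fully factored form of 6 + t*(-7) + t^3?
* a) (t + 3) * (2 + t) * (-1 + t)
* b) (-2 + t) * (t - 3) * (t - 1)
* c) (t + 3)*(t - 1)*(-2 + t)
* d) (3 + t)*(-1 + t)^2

We need to factor 6 + t*(-7) + t^3.
The factored form is (t + 3)*(t - 1)*(-2 + t).
c) (t + 3)*(t - 1)*(-2 + t)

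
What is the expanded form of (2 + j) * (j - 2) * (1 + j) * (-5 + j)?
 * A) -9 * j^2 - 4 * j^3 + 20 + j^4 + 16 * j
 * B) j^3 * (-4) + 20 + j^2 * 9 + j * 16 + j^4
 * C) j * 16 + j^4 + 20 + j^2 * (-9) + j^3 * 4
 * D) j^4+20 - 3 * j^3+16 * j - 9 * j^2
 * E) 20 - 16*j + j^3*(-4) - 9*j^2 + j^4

Expanding (2 + j) * (j - 2) * (1 + j) * (-5 + j):
= -9 * j^2 - 4 * j^3 + 20 + j^4 + 16 * j
A) -9 * j^2 - 4 * j^3 + 20 + j^4 + 16 * j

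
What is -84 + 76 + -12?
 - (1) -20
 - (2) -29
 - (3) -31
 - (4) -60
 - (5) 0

First: -84 + 76 = -8
Then: -8 + -12 = -20
1) -20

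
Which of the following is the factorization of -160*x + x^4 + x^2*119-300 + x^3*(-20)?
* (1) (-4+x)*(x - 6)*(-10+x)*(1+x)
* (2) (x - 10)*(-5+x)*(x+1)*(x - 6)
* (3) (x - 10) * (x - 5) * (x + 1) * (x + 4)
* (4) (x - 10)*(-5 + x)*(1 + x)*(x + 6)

We need to factor -160*x + x^4 + x^2*119-300 + x^3*(-20).
The factored form is (x - 10)*(-5+x)*(x+1)*(x - 6).
2) (x - 10)*(-5+x)*(x+1)*(x - 6)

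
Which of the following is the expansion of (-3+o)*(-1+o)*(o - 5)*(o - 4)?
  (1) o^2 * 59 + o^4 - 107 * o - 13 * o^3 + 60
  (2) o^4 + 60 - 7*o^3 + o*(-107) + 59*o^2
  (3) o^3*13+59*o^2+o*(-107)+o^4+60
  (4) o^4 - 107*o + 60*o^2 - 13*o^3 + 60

Expanding (-3+o)*(-1+o)*(o - 5)*(o - 4):
= o^2 * 59 + o^4 - 107 * o - 13 * o^3 + 60
1) o^2 * 59 + o^4 - 107 * o - 13 * o^3 + 60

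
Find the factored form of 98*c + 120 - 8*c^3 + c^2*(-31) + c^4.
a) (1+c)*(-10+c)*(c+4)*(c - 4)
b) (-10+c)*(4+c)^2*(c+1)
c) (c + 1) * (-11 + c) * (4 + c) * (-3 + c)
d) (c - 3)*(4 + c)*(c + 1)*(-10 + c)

We need to factor 98*c + 120 - 8*c^3 + c^2*(-31) + c^4.
The factored form is (c - 3)*(4 + c)*(c + 1)*(-10 + c).
d) (c - 3)*(4 + c)*(c + 1)*(-10 + c)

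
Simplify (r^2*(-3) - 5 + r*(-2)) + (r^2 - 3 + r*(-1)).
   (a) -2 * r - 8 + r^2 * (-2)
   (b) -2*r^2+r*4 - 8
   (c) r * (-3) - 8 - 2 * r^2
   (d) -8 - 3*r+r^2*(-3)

Adding the polynomials and combining like terms:
(r^2*(-3) - 5 + r*(-2)) + (r^2 - 3 + r*(-1))
= r * (-3) - 8 - 2 * r^2
c) r * (-3) - 8 - 2 * r^2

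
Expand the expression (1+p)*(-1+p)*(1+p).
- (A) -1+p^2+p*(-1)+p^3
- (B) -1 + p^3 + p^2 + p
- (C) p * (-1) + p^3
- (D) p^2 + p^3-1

Expanding (1+p)*(-1+p)*(1+p):
= -1+p^2+p*(-1)+p^3
A) -1+p^2+p*(-1)+p^3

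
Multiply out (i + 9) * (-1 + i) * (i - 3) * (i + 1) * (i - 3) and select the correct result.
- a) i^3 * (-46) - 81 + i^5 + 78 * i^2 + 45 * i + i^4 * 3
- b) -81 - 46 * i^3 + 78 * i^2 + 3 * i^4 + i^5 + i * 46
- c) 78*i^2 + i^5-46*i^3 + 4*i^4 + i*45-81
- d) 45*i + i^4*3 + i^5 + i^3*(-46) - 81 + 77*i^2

Expanding (i + 9) * (-1 + i) * (i - 3) * (i + 1) * (i - 3):
= i^3 * (-46) - 81 + i^5 + 78 * i^2 + 45 * i + i^4 * 3
a) i^3 * (-46) - 81 + i^5 + 78 * i^2 + 45 * i + i^4 * 3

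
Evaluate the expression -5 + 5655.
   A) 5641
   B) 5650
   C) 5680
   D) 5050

-5 + 5655 = 5650
B) 5650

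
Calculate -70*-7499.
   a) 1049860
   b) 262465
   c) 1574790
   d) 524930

-70 * -7499 = 524930
d) 524930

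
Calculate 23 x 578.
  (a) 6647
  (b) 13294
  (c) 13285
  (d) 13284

23 * 578 = 13294
b) 13294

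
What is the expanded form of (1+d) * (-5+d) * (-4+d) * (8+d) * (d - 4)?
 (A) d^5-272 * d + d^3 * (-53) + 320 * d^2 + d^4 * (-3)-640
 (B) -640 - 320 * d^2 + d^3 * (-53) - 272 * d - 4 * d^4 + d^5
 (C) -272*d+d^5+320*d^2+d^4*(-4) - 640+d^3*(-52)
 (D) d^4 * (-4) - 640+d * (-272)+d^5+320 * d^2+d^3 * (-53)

Expanding (1+d) * (-5+d) * (-4+d) * (8+d) * (d - 4):
= d^4 * (-4) - 640+d * (-272)+d^5+320 * d^2+d^3 * (-53)
D) d^4 * (-4) - 640+d * (-272)+d^5+320 * d^2+d^3 * (-53)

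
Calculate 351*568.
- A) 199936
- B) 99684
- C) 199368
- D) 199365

351 * 568 = 199368
C) 199368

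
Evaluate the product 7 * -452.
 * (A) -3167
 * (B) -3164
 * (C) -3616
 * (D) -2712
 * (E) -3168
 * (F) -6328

7 * -452 = -3164
B) -3164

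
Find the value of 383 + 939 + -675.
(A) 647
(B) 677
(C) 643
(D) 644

First: 383 + 939 = 1322
Then: 1322 + -675 = 647
A) 647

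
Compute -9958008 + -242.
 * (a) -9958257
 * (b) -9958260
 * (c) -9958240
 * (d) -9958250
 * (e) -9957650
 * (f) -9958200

-9958008 + -242 = -9958250
d) -9958250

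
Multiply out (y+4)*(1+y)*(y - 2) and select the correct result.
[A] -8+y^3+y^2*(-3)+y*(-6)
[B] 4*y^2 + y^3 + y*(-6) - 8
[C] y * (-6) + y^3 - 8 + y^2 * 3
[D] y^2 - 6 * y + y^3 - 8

Expanding (y+4)*(1+y)*(y - 2):
= y * (-6) + y^3 - 8 + y^2 * 3
C) y * (-6) + y^3 - 8 + y^2 * 3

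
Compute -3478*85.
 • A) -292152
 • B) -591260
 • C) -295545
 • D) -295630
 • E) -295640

-3478 * 85 = -295630
D) -295630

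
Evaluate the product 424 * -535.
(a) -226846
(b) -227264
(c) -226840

424 * -535 = -226840
c) -226840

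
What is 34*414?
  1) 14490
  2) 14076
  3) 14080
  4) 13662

34 * 414 = 14076
2) 14076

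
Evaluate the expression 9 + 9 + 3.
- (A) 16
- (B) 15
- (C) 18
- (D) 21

First: 9 + 9 = 18
Then: 18 + 3 = 21
D) 21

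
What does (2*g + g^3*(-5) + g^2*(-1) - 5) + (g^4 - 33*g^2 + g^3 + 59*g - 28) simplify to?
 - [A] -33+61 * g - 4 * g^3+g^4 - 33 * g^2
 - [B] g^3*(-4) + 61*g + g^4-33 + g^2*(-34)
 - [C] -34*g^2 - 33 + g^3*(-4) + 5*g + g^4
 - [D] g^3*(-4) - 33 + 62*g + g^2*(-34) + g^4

Adding the polynomials and combining like terms:
(2*g + g^3*(-5) + g^2*(-1) - 5) + (g^4 - 33*g^2 + g^3 + 59*g - 28)
= g^3*(-4) + 61*g + g^4-33 + g^2*(-34)
B) g^3*(-4) + 61*g + g^4-33 + g^2*(-34)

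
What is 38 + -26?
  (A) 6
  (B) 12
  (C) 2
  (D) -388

38 + -26 = 12
B) 12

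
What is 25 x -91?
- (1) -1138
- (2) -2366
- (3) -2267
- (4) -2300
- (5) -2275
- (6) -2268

25 * -91 = -2275
5) -2275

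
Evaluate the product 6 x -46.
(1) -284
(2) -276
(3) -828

6 * -46 = -276
2) -276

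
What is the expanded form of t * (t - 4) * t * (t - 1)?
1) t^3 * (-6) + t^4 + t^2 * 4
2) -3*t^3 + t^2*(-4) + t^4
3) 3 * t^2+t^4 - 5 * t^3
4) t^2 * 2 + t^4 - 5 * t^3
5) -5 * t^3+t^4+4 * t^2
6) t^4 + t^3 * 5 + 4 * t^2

Expanding t * (t - 4) * t * (t - 1):
= -5 * t^3+t^4+4 * t^2
5) -5 * t^3+t^4+4 * t^2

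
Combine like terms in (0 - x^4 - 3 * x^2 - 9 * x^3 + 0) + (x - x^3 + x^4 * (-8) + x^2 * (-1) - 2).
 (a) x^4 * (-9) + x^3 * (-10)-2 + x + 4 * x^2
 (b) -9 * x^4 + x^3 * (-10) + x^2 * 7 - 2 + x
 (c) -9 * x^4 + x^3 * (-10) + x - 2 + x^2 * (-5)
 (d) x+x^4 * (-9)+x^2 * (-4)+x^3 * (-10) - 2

Adding the polynomials and combining like terms:
(0 - x^4 - 3*x^2 - 9*x^3 + 0) + (x - x^3 + x^4*(-8) + x^2*(-1) - 2)
= x+x^4 * (-9)+x^2 * (-4)+x^3 * (-10) - 2
d) x+x^4 * (-9)+x^2 * (-4)+x^3 * (-10) - 2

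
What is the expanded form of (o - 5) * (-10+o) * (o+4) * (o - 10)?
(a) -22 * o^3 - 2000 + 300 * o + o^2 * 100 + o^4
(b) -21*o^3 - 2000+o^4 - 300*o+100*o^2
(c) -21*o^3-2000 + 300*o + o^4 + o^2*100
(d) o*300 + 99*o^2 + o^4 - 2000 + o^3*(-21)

Expanding (o - 5) * (-10+o) * (o+4) * (o - 10):
= -21*o^3-2000 + 300*o + o^4 + o^2*100
c) -21*o^3-2000 + 300*o + o^4 + o^2*100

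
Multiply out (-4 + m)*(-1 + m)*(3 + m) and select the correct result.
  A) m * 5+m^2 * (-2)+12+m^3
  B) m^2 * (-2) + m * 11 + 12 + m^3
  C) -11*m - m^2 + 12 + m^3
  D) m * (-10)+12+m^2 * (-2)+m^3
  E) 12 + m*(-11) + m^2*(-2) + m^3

Expanding (-4 + m)*(-1 + m)*(3 + m):
= 12 + m*(-11) + m^2*(-2) + m^3
E) 12 + m*(-11) + m^2*(-2) + m^3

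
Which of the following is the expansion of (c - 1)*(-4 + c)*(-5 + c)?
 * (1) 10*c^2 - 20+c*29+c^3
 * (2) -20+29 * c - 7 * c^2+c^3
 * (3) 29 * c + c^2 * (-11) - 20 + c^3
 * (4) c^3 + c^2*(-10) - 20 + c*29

Expanding (c - 1)*(-4 + c)*(-5 + c):
= c^3 + c^2*(-10) - 20 + c*29
4) c^3 + c^2*(-10) - 20 + c*29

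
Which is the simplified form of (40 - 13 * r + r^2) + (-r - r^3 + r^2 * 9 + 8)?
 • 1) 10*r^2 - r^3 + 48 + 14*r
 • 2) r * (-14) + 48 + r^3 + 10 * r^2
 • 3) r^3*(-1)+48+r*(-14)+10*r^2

Adding the polynomials and combining like terms:
(40 - 13*r + r^2) + (-r - r^3 + r^2*9 + 8)
= r^3*(-1)+48+r*(-14)+10*r^2
3) r^3*(-1)+48+r*(-14)+10*r^2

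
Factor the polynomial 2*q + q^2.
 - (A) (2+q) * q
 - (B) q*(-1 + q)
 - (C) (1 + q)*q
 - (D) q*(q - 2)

We need to factor 2*q + q^2.
The factored form is (2+q) * q.
A) (2+q) * q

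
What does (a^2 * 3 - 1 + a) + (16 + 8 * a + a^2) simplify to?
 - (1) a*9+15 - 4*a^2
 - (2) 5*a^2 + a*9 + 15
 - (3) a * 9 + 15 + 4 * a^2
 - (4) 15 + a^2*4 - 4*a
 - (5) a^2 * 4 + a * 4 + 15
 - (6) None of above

Adding the polynomials and combining like terms:
(a^2*3 - 1 + a) + (16 + 8*a + a^2)
= a * 9 + 15 + 4 * a^2
3) a * 9 + 15 + 4 * a^2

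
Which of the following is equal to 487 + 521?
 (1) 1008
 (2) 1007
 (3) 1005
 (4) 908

487 + 521 = 1008
1) 1008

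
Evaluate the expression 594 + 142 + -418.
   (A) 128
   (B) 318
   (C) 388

First: 594 + 142 = 736
Then: 736 + -418 = 318
B) 318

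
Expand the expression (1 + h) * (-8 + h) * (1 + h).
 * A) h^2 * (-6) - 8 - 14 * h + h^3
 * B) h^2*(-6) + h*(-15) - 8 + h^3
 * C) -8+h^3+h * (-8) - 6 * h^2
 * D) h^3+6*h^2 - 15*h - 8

Expanding (1 + h) * (-8 + h) * (1 + h):
= h^2*(-6) + h*(-15) - 8 + h^3
B) h^2*(-6) + h*(-15) - 8 + h^3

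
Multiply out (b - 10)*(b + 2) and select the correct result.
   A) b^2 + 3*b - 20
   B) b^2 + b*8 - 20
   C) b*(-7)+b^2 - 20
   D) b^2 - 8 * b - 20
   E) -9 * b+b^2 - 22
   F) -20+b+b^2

Expanding (b - 10)*(b + 2):
= b^2 - 8 * b - 20
D) b^2 - 8 * b - 20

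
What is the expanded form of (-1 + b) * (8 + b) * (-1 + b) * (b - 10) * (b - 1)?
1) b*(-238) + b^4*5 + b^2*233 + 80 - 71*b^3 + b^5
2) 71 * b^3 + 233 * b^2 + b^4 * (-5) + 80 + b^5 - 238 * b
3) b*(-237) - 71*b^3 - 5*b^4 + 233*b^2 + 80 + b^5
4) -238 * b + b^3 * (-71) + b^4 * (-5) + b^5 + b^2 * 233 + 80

Expanding (-1 + b) * (8 + b) * (-1 + b) * (b - 10) * (b - 1):
= -238 * b + b^3 * (-71) + b^4 * (-5) + b^5 + b^2 * 233 + 80
4) -238 * b + b^3 * (-71) + b^4 * (-5) + b^5 + b^2 * 233 + 80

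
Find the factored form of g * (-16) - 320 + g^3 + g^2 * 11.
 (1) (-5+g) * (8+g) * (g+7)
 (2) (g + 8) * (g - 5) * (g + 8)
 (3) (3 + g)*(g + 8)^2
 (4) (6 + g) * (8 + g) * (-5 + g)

We need to factor g * (-16) - 320 + g^3 + g^2 * 11.
The factored form is (g + 8) * (g - 5) * (g + 8).
2) (g + 8) * (g - 5) * (g + 8)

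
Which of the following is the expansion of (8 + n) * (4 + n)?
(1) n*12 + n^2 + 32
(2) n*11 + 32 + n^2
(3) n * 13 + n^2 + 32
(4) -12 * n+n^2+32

Expanding (8 + n) * (4 + n):
= n*12 + n^2 + 32
1) n*12 + n^2 + 32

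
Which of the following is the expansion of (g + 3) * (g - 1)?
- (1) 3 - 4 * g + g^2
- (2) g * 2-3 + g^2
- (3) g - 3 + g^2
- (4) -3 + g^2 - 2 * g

Expanding (g + 3) * (g - 1):
= g * 2-3 + g^2
2) g * 2-3 + g^2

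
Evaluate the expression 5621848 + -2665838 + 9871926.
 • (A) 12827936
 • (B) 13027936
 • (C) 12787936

First: 5621848 + -2665838 = 2956010
Then: 2956010 + 9871926 = 12827936
A) 12827936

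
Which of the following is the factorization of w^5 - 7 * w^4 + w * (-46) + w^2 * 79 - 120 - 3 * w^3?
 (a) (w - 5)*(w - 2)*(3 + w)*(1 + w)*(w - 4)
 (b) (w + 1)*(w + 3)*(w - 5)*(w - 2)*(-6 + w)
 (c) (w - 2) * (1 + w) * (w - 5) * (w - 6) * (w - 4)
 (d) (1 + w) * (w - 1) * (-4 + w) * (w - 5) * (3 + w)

We need to factor w^5 - 7 * w^4 + w * (-46) + w^2 * 79 - 120 - 3 * w^3.
The factored form is (w - 5)*(w - 2)*(3 + w)*(1 + w)*(w - 4).
a) (w - 5)*(w - 2)*(3 + w)*(1 + w)*(w - 4)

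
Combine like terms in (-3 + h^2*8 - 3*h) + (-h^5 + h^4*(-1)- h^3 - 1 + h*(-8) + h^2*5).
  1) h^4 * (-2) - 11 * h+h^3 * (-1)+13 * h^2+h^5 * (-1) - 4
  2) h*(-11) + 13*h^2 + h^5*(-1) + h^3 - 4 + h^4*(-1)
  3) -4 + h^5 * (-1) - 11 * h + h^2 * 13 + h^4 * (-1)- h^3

Adding the polynomials and combining like terms:
(-3 + h^2*8 - 3*h) + (-h^5 + h^4*(-1) - h^3 - 1 + h*(-8) + h^2*5)
= -4 + h^5 * (-1) - 11 * h + h^2 * 13 + h^4 * (-1)- h^3
3) -4 + h^5 * (-1) - 11 * h + h^2 * 13 + h^4 * (-1)- h^3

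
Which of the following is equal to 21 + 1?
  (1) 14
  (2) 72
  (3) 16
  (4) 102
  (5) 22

21 + 1 = 22
5) 22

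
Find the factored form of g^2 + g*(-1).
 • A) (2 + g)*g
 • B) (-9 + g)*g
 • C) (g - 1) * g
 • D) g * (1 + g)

We need to factor g^2 + g*(-1).
The factored form is (g - 1) * g.
C) (g - 1) * g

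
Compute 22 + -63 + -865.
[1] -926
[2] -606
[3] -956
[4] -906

First: 22 + -63 = -41
Then: -41 + -865 = -906
4) -906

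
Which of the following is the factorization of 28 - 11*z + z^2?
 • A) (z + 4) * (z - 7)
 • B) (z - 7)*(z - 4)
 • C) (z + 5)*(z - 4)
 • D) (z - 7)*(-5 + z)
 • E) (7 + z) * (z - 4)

We need to factor 28 - 11*z + z^2.
The factored form is (z - 7)*(z - 4).
B) (z - 7)*(z - 4)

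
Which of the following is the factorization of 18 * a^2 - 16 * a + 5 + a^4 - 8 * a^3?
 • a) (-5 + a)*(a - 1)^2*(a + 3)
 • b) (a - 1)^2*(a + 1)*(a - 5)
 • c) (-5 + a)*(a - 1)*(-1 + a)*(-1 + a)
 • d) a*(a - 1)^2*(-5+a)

We need to factor 18 * a^2 - 16 * a + 5 + a^4 - 8 * a^3.
The factored form is (-5 + a)*(a - 1)*(-1 + a)*(-1 + a).
c) (-5 + a)*(a - 1)*(-1 + a)*(-1 + a)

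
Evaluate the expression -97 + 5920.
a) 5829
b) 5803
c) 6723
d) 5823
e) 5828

-97 + 5920 = 5823
d) 5823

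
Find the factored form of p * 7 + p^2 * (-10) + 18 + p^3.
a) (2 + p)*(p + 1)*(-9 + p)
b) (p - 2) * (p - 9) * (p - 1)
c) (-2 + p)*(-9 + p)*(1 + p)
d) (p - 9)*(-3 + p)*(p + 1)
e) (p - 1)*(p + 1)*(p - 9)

We need to factor p * 7 + p^2 * (-10) + 18 + p^3.
The factored form is (-2 + p)*(-9 + p)*(1 + p).
c) (-2 + p)*(-9 + p)*(1 + p)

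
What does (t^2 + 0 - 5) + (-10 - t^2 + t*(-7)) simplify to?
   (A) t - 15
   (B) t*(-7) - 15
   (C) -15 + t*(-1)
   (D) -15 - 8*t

Adding the polynomials and combining like terms:
(t^2 + 0 - 5) + (-10 - t^2 + t*(-7))
= t*(-7) - 15
B) t*(-7) - 15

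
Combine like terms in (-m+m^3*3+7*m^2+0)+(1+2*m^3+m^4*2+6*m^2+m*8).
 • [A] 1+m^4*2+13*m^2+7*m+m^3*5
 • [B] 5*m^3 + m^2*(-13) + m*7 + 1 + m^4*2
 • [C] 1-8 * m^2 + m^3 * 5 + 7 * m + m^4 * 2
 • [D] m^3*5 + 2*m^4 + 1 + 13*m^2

Adding the polynomials and combining like terms:
(-m + m^3*3 + 7*m^2 + 0) + (1 + 2*m^3 + m^4*2 + 6*m^2 + m*8)
= 1+m^4*2+13*m^2+7*m+m^3*5
A) 1+m^4*2+13*m^2+7*m+m^3*5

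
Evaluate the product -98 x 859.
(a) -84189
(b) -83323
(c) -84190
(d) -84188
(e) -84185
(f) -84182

-98 * 859 = -84182
f) -84182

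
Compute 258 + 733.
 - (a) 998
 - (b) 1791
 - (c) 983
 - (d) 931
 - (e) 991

258 + 733 = 991
e) 991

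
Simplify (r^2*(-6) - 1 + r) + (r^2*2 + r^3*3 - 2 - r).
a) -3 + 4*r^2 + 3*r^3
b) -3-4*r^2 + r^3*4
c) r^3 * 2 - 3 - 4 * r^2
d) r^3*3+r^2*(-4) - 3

Adding the polynomials and combining like terms:
(r^2*(-6) - 1 + r) + (r^2*2 + r^3*3 - 2 - r)
= r^3*3+r^2*(-4) - 3
d) r^3*3+r^2*(-4) - 3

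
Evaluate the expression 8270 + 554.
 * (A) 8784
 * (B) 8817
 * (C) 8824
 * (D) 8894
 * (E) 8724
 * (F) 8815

8270 + 554 = 8824
C) 8824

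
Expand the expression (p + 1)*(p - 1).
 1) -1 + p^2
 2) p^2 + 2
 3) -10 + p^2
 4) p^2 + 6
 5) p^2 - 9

Expanding (p + 1)*(p - 1):
= -1 + p^2
1) -1 + p^2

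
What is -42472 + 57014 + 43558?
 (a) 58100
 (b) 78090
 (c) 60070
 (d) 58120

First: -42472 + 57014 = 14542
Then: 14542 + 43558 = 58100
a) 58100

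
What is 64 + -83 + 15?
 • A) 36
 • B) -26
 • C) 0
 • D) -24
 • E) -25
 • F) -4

First: 64 + -83 = -19
Then: -19 + 15 = -4
F) -4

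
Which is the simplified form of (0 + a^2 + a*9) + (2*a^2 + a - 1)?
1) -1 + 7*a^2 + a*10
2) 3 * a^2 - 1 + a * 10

Adding the polynomials and combining like terms:
(0 + a^2 + a*9) + (2*a^2 + a - 1)
= 3 * a^2 - 1 + a * 10
2) 3 * a^2 - 1 + a * 10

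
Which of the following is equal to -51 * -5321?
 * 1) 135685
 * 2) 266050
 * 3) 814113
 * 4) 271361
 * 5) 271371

-51 * -5321 = 271371
5) 271371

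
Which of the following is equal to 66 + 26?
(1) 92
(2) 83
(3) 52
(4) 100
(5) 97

66 + 26 = 92
1) 92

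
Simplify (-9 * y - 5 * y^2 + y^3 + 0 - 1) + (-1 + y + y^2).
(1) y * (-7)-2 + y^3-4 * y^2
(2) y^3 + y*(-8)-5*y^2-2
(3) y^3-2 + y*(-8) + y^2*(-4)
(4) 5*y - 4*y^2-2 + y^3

Adding the polynomials and combining like terms:
(-9*y - 5*y^2 + y^3 + 0 - 1) + (-1 + y + y^2)
= y^3-2 + y*(-8) + y^2*(-4)
3) y^3-2 + y*(-8) + y^2*(-4)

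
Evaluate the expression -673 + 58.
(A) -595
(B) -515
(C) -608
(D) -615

-673 + 58 = -615
D) -615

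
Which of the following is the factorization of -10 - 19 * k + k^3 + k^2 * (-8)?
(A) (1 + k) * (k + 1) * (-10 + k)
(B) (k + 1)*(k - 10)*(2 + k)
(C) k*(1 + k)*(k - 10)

We need to factor -10 - 19 * k + k^3 + k^2 * (-8).
The factored form is (1 + k) * (k + 1) * (-10 + k).
A) (1 + k) * (k + 1) * (-10 + k)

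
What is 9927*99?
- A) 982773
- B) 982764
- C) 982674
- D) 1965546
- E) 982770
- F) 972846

9927 * 99 = 982773
A) 982773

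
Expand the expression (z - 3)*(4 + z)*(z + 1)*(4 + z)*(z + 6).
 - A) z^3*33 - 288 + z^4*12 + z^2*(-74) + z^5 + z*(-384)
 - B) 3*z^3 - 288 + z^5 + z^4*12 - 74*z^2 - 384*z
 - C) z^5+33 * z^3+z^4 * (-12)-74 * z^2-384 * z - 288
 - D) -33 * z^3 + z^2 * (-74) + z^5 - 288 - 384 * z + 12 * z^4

Expanding (z - 3)*(4 + z)*(z + 1)*(4 + z)*(z + 6):
= z^3*33 - 288 + z^4*12 + z^2*(-74) + z^5 + z*(-384)
A) z^3*33 - 288 + z^4*12 + z^2*(-74) + z^5 + z*(-384)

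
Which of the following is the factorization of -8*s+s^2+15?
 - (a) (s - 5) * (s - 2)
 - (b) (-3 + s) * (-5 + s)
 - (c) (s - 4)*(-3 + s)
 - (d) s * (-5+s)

We need to factor -8*s+s^2+15.
The factored form is (-3 + s) * (-5 + s).
b) (-3 + s) * (-5 + s)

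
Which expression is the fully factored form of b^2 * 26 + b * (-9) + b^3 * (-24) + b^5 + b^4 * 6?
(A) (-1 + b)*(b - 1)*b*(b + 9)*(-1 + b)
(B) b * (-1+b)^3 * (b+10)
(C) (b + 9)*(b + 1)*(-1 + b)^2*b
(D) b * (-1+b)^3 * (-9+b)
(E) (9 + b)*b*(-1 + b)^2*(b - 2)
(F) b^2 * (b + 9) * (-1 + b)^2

We need to factor b^2 * 26 + b * (-9) + b^3 * (-24) + b^5 + b^4 * 6.
The factored form is (-1 + b)*(b - 1)*b*(b + 9)*(-1 + b).
A) (-1 + b)*(b - 1)*b*(b + 9)*(-1 + b)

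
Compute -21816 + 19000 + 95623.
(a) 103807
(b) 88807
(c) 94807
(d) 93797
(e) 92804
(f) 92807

First: -21816 + 19000 = -2816
Then: -2816 + 95623 = 92807
f) 92807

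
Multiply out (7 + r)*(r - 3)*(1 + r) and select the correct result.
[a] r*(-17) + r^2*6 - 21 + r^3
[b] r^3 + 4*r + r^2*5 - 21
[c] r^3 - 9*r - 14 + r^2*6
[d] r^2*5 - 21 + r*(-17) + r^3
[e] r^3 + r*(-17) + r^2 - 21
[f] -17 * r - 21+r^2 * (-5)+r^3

Expanding (7 + r)*(r - 3)*(1 + r):
= r^2*5 - 21 + r*(-17) + r^3
d) r^2*5 - 21 + r*(-17) + r^3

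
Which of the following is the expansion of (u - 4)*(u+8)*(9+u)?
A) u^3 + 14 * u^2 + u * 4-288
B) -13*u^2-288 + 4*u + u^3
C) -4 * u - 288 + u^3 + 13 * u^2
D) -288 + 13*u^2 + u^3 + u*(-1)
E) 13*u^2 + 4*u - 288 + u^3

Expanding (u - 4)*(u+8)*(9+u):
= 13*u^2 + 4*u - 288 + u^3
E) 13*u^2 + 4*u - 288 + u^3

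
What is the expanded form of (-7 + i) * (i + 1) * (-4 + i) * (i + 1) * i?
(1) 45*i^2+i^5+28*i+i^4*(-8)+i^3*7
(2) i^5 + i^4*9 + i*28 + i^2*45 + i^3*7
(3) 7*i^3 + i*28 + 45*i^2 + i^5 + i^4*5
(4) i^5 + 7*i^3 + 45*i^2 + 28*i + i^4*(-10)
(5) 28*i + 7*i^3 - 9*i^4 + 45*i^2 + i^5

Expanding (-7 + i) * (i + 1) * (-4 + i) * (i + 1) * i:
= 28*i + 7*i^3 - 9*i^4 + 45*i^2 + i^5
5) 28*i + 7*i^3 - 9*i^4 + 45*i^2 + i^5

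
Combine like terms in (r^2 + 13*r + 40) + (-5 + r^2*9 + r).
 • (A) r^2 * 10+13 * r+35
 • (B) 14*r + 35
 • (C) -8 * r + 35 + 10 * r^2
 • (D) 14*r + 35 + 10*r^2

Adding the polynomials and combining like terms:
(r^2 + 13*r + 40) + (-5 + r^2*9 + r)
= 14*r + 35 + 10*r^2
D) 14*r + 35 + 10*r^2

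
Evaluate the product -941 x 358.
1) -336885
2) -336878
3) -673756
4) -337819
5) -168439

-941 * 358 = -336878
2) -336878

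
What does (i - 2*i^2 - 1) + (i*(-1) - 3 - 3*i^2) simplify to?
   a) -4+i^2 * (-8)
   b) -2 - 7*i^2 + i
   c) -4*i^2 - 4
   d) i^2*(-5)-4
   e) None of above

Adding the polynomials and combining like terms:
(i - 2*i^2 - 1) + (i*(-1) - 3 - 3*i^2)
= i^2*(-5)-4
d) i^2*(-5)-4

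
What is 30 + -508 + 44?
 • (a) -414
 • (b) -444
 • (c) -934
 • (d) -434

First: 30 + -508 = -478
Then: -478 + 44 = -434
d) -434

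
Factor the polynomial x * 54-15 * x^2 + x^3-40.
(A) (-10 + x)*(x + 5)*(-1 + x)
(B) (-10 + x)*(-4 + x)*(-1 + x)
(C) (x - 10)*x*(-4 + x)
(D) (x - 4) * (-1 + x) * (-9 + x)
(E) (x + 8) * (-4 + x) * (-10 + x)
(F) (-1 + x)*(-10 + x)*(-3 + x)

We need to factor x * 54-15 * x^2 + x^3-40.
The factored form is (-10 + x)*(-4 + x)*(-1 + x).
B) (-10 + x)*(-4 + x)*(-1 + x)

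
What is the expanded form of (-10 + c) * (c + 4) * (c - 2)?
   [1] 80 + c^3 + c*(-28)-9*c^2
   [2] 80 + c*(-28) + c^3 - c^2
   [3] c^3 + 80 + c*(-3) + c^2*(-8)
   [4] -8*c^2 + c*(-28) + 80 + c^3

Expanding (-10 + c) * (c + 4) * (c - 2):
= -8*c^2 + c*(-28) + 80 + c^3
4) -8*c^2 + c*(-28) + 80 + c^3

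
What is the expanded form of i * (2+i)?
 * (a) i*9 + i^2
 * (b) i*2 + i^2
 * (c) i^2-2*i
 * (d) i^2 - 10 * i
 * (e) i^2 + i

Expanding i * (2+i):
= i*2 + i^2
b) i*2 + i^2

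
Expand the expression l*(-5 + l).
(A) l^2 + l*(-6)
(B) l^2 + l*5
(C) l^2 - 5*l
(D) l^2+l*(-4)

Expanding l*(-5 + l):
= l^2 - 5*l
C) l^2 - 5*l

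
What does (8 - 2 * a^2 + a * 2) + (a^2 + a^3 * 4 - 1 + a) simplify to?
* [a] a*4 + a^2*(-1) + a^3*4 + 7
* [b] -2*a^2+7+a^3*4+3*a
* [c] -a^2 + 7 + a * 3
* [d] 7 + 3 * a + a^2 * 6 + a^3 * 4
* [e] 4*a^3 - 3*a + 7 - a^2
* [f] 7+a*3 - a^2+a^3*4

Adding the polynomials and combining like terms:
(8 - 2*a^2 + a*2) + (a^2 + a^3*4 - 1 + a)
= 7+a*3 - a^2+a^3*4
f) 7+a*3 - a^2+a^3*4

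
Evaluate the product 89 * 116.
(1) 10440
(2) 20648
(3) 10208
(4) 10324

89 * 116 = 10324
4) 10324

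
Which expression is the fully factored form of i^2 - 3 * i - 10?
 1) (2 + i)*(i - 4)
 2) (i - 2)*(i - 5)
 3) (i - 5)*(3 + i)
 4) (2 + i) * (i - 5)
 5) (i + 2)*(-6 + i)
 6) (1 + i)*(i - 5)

We need to factor i^2 - 3 * i - 10.
The factored form is (2 + i) * (i - 5).
4) (2 + i) * (i - 5)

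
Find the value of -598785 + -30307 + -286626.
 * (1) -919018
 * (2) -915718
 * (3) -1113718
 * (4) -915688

First: -598785 + -30307 = -629092
Then: -629092 + -286626 = -915718
2) -915718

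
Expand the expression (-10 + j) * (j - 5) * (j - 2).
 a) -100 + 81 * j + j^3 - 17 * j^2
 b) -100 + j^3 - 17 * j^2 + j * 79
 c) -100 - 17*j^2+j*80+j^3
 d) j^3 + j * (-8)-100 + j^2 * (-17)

Expanding (-10 + j) * (j - 5) * (j - 2):
= -100 - 17*j^2+j*80+j^3
c) -100 - 17*j^2+j*80+j^3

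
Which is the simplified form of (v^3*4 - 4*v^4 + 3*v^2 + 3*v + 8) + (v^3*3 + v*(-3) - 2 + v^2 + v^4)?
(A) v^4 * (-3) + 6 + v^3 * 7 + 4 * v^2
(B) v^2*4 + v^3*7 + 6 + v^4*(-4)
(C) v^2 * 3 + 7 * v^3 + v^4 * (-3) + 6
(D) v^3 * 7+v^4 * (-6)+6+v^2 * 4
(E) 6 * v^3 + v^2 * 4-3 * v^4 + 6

Adding the polynomials and combining like terms:
(v^3*4 - 4*v^4 + 3*v^2 + 3*v + 8) + (v^3*3 + v*(-3) - 2 + v^2 + v^4)
= v^4 * (-3) + 6 + v^3 * 7 + 4 * v^2
A) v^4 * (-3) + 6 + v^3 * 7 + 4 * v^2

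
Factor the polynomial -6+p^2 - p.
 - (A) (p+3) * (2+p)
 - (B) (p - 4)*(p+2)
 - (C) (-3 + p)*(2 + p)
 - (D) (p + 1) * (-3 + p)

We need to factor -6+p^2 - p.
The factored form is (-3 + p)*(2 + p).
C) (-3 + p)*(2 + p)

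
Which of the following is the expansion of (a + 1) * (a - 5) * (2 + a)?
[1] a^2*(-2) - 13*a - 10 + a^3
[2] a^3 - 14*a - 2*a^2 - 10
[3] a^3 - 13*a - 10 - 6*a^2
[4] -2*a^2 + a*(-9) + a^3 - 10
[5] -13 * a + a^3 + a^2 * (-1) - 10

Expanding (a + 1) * (a - 5) * (2 + a):
= a^2*(-2) - 13*a - 10 + a^3
1) a^2*(-2) - 13*a - 10 + a^3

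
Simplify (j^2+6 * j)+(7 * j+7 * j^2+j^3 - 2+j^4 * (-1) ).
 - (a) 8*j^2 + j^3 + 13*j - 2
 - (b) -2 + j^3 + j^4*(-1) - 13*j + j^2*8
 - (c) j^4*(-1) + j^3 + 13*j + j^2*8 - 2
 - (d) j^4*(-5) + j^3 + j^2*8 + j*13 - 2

Adding the polynomials and combining like terms:
(j^2 + 6*j) + (7*j + 7*j^2 + j^3 - 2 + j^4*(-1))
= j^4*(-1) + j^3 + 13*j + j^2*8 - 2
c) j^4*(-1) + j^3 + 13*j + j^2*8 - 2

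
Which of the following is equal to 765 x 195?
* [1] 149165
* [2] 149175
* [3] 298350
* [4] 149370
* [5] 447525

765 * 195 = 149175
2) 149175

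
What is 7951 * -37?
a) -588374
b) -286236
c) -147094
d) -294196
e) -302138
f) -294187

7951 * -37 = -294187
f) -294187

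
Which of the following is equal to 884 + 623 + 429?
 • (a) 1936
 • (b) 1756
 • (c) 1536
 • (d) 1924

First: 884 + 623 = 1507
Then: 1507 + 429 = 1936
a) 1936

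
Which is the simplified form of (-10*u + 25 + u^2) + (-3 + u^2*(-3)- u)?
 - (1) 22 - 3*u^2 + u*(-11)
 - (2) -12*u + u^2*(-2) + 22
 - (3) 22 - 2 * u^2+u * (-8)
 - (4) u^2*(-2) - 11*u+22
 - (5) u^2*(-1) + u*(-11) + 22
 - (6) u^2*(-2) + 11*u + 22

Adding the polynomials and combining like terms:
(-10*u + 25 + u^2) + (-3 + u^2*(-3) - u)
= u^2*(-2) - 11*u+22
4) u^2*(-2) - 11*u+22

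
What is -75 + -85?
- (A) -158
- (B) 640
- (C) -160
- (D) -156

-75 + -85 = -160
C) -160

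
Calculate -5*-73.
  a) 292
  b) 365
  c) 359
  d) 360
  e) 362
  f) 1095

-5 * -73 = 365
b) 365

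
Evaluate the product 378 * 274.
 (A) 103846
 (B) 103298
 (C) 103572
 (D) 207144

378 * 274 = 103572
C) 103572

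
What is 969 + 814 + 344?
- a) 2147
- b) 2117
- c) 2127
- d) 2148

First: 969 + 814 = 1783
Then: 1783 + 344 = 2127
c) 2127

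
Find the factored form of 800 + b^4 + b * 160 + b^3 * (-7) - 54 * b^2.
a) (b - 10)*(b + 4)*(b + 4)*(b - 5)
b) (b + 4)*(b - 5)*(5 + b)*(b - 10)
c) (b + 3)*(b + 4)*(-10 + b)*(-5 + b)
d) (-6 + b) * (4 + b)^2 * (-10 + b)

We need to factor 800 + b^4 + b * 160 + b^3 * (-7) - 54 * b^2.
The factored form is (b - 10)*(b + 4)*(b + 4)*(b - 5).
a) (b - 10)*(b + 4)*(b + 4)*(b - 5)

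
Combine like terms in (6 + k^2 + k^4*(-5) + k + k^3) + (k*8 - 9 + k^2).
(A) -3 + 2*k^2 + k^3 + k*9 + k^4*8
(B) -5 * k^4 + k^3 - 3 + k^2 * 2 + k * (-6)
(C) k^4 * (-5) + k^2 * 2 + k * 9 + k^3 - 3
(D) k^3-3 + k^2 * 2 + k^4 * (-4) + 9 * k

Adding the polynomials and combining like terms:
(6 + k^2 + k^4*(-5) + k + k^3) + (k*8 - 9 + k^2)
= k^4 * (-5) + k^2 * 2 + k * 9 + k^3 - 3
C) k^4 * (-5) + k^2 * 2 + k * 9 + k^3 - 3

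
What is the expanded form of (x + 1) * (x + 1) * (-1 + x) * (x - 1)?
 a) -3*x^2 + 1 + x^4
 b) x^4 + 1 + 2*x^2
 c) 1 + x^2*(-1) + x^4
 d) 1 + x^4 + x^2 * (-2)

Expanding (x + 1) * (x + 1) * (-1 + x) * (x - 1):
= 1 + x^4 + x^2 * (-2)
d) 1 + x^4 + x^2 * (-2)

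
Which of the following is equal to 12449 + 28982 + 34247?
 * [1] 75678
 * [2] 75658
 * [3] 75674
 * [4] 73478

First: 12449 + 28982 = 41431
Then: 41431 + 34247 = 75678
1) 75678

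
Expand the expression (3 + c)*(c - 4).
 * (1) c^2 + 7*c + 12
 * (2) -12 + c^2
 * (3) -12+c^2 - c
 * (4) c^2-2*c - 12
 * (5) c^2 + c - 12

Expanding (3 + c)*(c - 4):
= -12+c^2 - c
3) -12+c^2 - c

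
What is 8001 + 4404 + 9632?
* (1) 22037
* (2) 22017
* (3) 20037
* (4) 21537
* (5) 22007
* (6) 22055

First: 8001 + 4404 = 12405
Then: 12405 + 9632 = 22037
1) 22037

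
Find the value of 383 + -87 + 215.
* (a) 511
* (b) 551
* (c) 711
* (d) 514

First: 383 + -87 = 296
Then: 296 + 215 = 511
a) 511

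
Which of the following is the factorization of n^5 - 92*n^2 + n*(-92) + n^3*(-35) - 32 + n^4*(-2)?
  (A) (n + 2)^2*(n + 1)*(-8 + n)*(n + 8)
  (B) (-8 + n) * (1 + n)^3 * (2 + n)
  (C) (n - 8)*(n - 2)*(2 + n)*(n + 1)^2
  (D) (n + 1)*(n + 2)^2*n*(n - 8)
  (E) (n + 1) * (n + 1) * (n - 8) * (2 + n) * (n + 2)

We need to factor n^5 - 92*n^2 + n*(-92) + n^3*(-35) - 32 + n^4*(-2).
The factored form is (n + 1) * (n + 1) * (n - 8) * (2 + n) * (n + 2).
E) (n + 1) * (n + 1) * (n - 8) * (2 + n) * (n + 2)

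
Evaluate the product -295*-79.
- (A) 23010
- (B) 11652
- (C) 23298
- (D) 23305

-295 * -79 = 23305
D) 23305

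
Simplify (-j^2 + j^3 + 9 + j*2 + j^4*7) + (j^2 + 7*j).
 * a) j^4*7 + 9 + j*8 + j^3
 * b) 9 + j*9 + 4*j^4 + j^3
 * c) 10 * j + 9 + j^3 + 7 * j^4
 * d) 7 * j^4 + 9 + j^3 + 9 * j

Adding the polynomials and combining like terms:
(-j^2 + j^3 + 9 + j*2 + j^4*7) + (j^2 + 7*j)
= 7 * j^4 + 9 + j^3 + 9 * j
d) 7 * j^4 + 9 + j^3 + 9 * j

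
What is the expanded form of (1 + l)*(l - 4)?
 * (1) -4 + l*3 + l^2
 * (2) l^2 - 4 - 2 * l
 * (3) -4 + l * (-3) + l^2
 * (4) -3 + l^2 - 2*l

Expanding (1 + l)*(l - 4):
= -4 + l * (-3) + l^2
3) -4 + l * (-3) + l^2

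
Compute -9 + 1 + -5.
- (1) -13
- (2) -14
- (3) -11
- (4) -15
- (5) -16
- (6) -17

First: -9 + 1 = -8
Then: -8 + -5 = -13
1) -13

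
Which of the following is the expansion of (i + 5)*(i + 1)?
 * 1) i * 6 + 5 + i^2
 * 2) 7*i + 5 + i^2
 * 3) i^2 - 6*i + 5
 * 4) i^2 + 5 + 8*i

Expanding (i + 5)*(i + 1):
= i * 6 + 5 + i^2
1) i * 6 + 5 + i^2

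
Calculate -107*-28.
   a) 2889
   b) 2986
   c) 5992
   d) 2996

-107 * -28 = 2996
d) 2996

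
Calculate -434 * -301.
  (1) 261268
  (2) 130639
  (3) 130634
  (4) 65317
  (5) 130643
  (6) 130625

-434 * -301 = 130634
3) 130634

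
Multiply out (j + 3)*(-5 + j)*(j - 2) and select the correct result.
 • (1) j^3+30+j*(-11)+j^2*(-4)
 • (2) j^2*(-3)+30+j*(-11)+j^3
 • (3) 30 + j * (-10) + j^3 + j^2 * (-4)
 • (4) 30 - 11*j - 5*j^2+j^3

Expanding (j + 3)*(-5 + j)*(j - 2):
= j^3+30+j*(-11)+j^2*(-4)
1) j^3+30+j*(-11)+j^2*(-4)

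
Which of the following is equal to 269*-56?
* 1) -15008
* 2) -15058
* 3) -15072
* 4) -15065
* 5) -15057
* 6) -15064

269 * -56 = -15064
6) -15064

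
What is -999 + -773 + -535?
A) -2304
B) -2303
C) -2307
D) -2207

First: -999 + -773 = -1772
Then: -1772 + -535 = -2307
C) -2307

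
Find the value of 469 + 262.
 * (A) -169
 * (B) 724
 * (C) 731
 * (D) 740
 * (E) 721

469 + 262 = 731
C) 731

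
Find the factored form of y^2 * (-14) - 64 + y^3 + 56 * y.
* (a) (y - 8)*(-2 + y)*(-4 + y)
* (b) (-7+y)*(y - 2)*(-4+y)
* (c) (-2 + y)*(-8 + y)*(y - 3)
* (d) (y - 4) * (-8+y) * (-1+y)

We need to factor y^2 * (-14) - 64 + y^3 + 56 * y.
The factored form is (y - 8)*(-2 + y)*(-4 + y).
a) (y - 8)*(-2 + y)*(-4 + y)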